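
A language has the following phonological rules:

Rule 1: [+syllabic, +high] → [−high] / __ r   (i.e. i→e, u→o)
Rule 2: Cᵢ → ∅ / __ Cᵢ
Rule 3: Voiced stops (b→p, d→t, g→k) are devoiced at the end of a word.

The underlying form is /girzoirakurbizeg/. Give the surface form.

gerzoerakorbizek

Rule 1 (pre-rhotic lowering): /i/ is a high vowel immediately before /r/, so it lowers to [e]. /i/ is a high vowel immediately before /r/, so it lowers to [e]. /u/ is a high vowel immediately before /r/, so it lowers to [o]. /girzoirakurbizeg/ → gerzoerakorbizeg.
Rule 2 (degemination): no segment meets the environment; /gerzoerakorbizeg/ is unchanged.
Rule 3 (final devoicing): /g/ is a voiced stop in word-final position, so it devoices to [k]. /gerzoerakorbizeg/ → gerzoerakorbizek.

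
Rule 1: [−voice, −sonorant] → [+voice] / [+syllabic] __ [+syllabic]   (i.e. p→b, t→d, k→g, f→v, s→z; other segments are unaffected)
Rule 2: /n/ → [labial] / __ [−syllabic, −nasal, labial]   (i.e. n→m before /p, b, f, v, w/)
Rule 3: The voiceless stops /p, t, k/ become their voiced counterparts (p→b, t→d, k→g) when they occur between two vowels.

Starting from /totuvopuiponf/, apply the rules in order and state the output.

toduvobuibomf

Rule 1 (intervocalic voicing): /t/ is a voiceless obstruent between vowels /o/ and /u/, so it voices to [d]. /p/ is a voiceless obstruent between vowels /o/ and /u/, so it voices to [b]. /p/ is a voiceless obstruent between vowels /i/ and /o/, so it voices to [b]. /totuvopuiponf/ → toduvobuibonf.
Rule 2 (nasal place assimilation): /n/ precedes the labial consonant /f/, so it assimilates in place to [m]. /toduvobuibonf/ → toduvobuibomf.
Rule 3 (intervocalic voicing): no segment meets the environment; /toduvobuibomf/ is unchanged.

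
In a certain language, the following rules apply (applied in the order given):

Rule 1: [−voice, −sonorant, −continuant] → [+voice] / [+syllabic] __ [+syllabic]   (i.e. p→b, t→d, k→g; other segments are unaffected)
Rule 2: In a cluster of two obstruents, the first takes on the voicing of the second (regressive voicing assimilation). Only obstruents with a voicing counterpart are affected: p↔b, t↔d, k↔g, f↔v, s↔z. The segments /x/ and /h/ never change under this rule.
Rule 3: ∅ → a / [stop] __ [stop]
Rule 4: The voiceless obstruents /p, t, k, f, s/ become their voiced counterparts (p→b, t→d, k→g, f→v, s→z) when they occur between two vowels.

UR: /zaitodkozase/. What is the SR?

zaidodagozaze

Rule 1 (intervocalic voicing): /t/ is a voiceless stop between vowels /i/ and /o/, so it voices to [d]. /zaitodkozase/ → zaidodkozase.
Rule 2 (regressive voicing assimilation): /d/ precedes the voiceless obstruent /k/, so it devoices to [t] by assimilation. /zaidodkozase/ → zaidotkozase.
Rule 3 (stop-cluster a-epenthesis): /t/ and /k/ form a stop–stop cluster, so [a] is inserted between them. /zaidotkozase/ → zaidotakozase.
Rule 4 (intervocalic voicing): /t/ is a voiceless obstruent between vowels /o/ and /a/, so it voices to [d]. /k/ is a voiceless obstruent between vowels /a/ and /o/, so it voices to [g]. /s/ is a voiceless obstruent between vowels /a/ and /e/, so it voices to [z]. /zaidotakozase/ → zaidodagozaze.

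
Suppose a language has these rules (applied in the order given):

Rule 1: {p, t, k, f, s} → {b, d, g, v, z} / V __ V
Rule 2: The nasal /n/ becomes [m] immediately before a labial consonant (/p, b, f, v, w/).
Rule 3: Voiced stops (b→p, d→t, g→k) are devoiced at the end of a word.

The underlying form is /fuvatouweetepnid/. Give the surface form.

fuvadouweedepnit

Rule 1 (intervocalic voicing): /t/ is a voiceless obstruent between vowels /a/ and /o/, so it voices to [d]. /t/ is a voiceless obstruent between vowels /e/ and /e/, so it voices to [d]. /fuvatouweetepnid/ → fuvadouweedepnid.
Rule 2 (nasal place assimilation): no segment meets the environment; /fuvadouweedepnid/ is unchanged.
Rule 3 (final devoicing): /d/ is a voiced stop in word-final position, so it devoices to [t]. /fuvadouweedepnid/ → fuvadouweedepnit.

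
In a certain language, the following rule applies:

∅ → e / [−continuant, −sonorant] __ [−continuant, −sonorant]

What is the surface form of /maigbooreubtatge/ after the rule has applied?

maigebooreubetatege

/g/ and /b/ form a stop–stop cluster, so [e] is inserted between them.
/b/ and /t/ form a stop–stop cluster, so [e] is inserted between them.
/t/ and /g/ form a stop–stop cluster, so [e] is inserted between them.
Surface form: [maigebooreubetatege].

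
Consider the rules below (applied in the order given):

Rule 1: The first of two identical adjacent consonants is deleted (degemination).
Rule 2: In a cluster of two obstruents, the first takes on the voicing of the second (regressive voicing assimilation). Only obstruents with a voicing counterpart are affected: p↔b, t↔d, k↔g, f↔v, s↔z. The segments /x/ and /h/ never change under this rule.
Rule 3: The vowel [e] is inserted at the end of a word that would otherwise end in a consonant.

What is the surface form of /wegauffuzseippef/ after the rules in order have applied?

Rule 1 (degemination): /ff/ is a geminate; the first /f/ deletes. /pp/ is a geminate; the first /p/ deletes. /wegauffuzseippef/ → wegaufuzseipef.
Rule 2 (regressive voicing assimilation): /z/ precedes the voiceless obstruent /s/, so it devoices to [s] by assimilation. /wegaufuzseipef/ → wegaufusseipef.
Rule 3 (final e-epenthesis): the form ends in the consonant /f/, so [e] is inserted word-finally. /wegaufusseipef/ → wegaufusseipefe.

wegaufusseipefe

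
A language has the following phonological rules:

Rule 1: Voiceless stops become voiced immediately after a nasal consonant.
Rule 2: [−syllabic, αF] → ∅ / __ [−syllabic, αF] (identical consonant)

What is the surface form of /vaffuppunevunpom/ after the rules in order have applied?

vafupunevunbom

Rule 1 (post-nasal voicing): /p/ is a voiceless stop immediately after the nasal /n/, so it voices to [b]. /vaffuppunevunpom/ → vaffuppunevunbom.
Rule 2 (degemination): /ff/ is a geminate; the first /f/ deletes. /pp/ is a geminate; the first /p/ deletes. /vaffuppunevunbom/ → vafupunevunbom.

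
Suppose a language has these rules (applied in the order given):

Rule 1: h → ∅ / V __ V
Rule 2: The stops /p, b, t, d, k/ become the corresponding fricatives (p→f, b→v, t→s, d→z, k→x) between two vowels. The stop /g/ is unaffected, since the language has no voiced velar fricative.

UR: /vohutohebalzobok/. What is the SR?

vousoevalzovok

Rule 1 (intervocalic h-deletion): /h/ occurs between vowels /o/ and /u/, so it deletes. /h/ occurs between vowels /o/ and /e/, so it deletes. /vohutohebalzobok/ → voutoebalzobok.
Rule 2 (intervocalic spirantization): /t/ is a stop between vowels /u/ and /o/, so it spirantizes to the fricative [s]. /b/ is a stop between vowels /e/ and /a/, so it spirantizes to the fricative [v]. /b/ is a stop between vowels /o/ and /o/, so it spirantizes to the fricative [v]. /voutoebalzobok/ → vousoevalzovok.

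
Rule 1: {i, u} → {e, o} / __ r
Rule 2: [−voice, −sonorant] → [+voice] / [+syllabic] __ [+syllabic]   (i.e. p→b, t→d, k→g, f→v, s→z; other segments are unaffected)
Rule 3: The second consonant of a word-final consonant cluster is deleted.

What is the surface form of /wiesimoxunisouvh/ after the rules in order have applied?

wiezimoxunizouv

Rule 1 (pre-rhotic lowering): no segment meets the environment; /wiesimoxunisouvh/ is unchanged.
Rule 2 (intervocalic voicing): /s/ is a voiceless obstruent between vowels /e/ and /i/, so it voices to [z]. /s/ is a voiceless obstruent between vowels /i/ and /o/, so it voices to [z]. /wiesimoxunisouvh/ → wiezimoxunizouvh.
Rule 3 (final cluster simplification): /h/ is the second consonant of a word-final cluster /vh/, so it deletes. /wiezimoxunizouvh/ → wiezimoxunizouv.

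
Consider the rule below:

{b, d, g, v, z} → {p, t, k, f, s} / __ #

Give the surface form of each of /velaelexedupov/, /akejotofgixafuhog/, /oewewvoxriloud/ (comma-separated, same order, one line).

velaelexedupof, akejotofgixafuhok, oewewvoxrilout

/velaelexedupov/: /v/ is a voiced obstruent in word-final position, so it devoices to [f]. → [velaelexedupof].
/akejotofgixafuhog/: /g/ is a voiced obstruent in word-final position, so it devoices to [k]. → [akejotofgixafuhok].
/oewewvoxriloud/: /d/ is a voiced obstruent in word-final position, so it devoices to [t]. → [oewewvoxrilout].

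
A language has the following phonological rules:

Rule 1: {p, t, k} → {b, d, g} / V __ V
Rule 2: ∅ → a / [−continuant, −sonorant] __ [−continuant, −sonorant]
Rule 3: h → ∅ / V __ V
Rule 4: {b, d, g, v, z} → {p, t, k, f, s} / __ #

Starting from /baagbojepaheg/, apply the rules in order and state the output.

Rule 1 (intervocalic voicing): /p/ is a voiceless stop between vowels /e/ and /a/, so it voices to [b]. /baagbojepaheg/ → baagbojebaheg.
Rule 2 (stop-cluster a-epenthesis): /g/ and /b/ form a stop–stop cluster, so [a] is inserted between them. /baagbojebaheg/ → baagabojebaheg.
Rule 3 (intervocalic h-deletion): /h/ occurs between vowels /a/ and /e/, so it deletes. /baagabojebaheg/ → baagabojebaeg.
Rule 4 (final devoicing): /g/ is a voiced obstruent in word-final position, so it devoices to [k]. /baagabojebaeg/ → baagabojebaek.

baagabojebaek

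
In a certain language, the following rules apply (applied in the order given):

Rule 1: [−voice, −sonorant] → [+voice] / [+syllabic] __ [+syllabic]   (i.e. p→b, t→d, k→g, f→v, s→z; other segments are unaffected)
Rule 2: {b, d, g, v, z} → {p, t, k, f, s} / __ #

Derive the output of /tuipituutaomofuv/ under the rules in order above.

tuibiduudaomovuf

Rule 1 (intervocalic voicing): /p/ is a voiceless obstruent between vowels /i/ and /i/, so it voices to [b]. /t/ is a voiceless obstruent between vowels /i/ and /u/, so it voices to [d]. /t/ is a voiceless obstruent between vowels /u/ and /a/, so it voices to [d]. /f/ is a voiceless obstruent between vowels /o/ and /u/, so it voices to [v]. /tuipituutaomofuv/ → tuibiduudaomovuv.
Rule 2 (final devoicing): /v/ is a voiced obstruent in word-final position, so it devoices to [f]. /tuibiduudaomovuv/ → tuibiduudaomovuf.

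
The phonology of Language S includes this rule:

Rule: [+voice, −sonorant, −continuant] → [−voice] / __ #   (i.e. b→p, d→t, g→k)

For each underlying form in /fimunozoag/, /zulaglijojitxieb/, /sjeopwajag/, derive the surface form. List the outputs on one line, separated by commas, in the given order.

fimunozoak, zulaglijojitxiep, sjeopwajak

/fimunozoag/: /g/ is a voiced stop in word-final position, so it devoices to [k]. → [fimunozoak].
/zulaglijojitxieb/: /b/ is a voiced stop in word-final position, so it devoices to [p]. → [zulaglijojitxiep].
/sjeopwajag/: /g/ is a voiced stop in word-final position, so it devoices to [k]. → [sjeopwajak].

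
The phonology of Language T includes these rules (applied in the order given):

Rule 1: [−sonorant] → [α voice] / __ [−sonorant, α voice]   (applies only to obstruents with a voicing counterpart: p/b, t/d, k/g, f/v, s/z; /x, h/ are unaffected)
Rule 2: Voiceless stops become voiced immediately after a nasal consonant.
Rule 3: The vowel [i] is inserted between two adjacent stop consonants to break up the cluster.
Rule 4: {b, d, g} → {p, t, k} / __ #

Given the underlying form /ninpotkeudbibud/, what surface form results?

ninbotikeudibibut

Rule 1 (regressive voicing assimilation): no segment meets the environment; /ninpotkeudbibud/ is unchanged.
Rule 2 (post-nasal voicing): /p/ is a voiceless stop immediately after the nasal /n/, so it voices to [b]. /ninpotkeudbibud/ → ninbotkeudbibud.
Rule 3 (stop-cluster i-epenthesis): /t/ and /k/ form a stop–stop cluster, so [i] is inserted between them. /d/ and /b/ form a stop–stop cluster, so [i] is inserted between them. /ninbotkeudbibud/ → ninbotikeudibibud.
Rule 4 (final devoicing): /d/ is a voiced stop in word-final position, so it devoices to [t]. /ninbotikeudibibud/ → ninbotikeudibibut.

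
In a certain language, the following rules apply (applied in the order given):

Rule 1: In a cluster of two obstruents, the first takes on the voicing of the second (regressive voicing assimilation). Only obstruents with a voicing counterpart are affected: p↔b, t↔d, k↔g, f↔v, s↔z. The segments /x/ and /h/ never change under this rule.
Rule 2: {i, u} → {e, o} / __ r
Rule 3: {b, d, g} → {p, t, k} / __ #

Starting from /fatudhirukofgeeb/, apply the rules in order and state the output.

Rule 1 (regressive voicing assimilation): /d/ precedes the voiceless obstruent /h/, so it devoices to [t] by assimilation. /f/ precedes the voiced obstruent /g/, so it voices to [v] by assimilation. /fatudhirukofgeeb/ → fatuthirukovgeeb.
Rule 2 (pre-rhotic lowering): /i/ is a high vowel immediately before /r/, so it lowers to [e]. /fatuthirukovgeeb/ → fatutherukovgeeb.
Rule 3 (final devoicing): /b/ is a voiced stop in word-final position, so it devoices to [p]. /fatutherukovgeeb/ → fatutherukovgeep.

fatutherukovgeep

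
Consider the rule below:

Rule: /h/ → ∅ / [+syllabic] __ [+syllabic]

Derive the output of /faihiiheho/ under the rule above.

/h/ occurs between vowels /i/ and /i/, so it deletes.
/h/ occurs between vowels /i/ and /e/, so it deletes.
/h/ occurs between vowels /e/ and /o/, so it deletes.
Surface form: [faiiieo].

faiiieo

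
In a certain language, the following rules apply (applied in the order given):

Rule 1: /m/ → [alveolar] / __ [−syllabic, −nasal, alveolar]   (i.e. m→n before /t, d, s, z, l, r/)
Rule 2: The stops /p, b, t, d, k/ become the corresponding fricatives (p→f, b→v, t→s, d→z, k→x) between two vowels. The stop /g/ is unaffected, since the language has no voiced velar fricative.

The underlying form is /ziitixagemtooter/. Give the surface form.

ziisixagentooser

Rule 1 (nasal place assimilation): /m/ precedes the alveolar consonant /t/, so it assimilates in place to [n]. /ziitixagemtooter/ → ziitixagentooter.
Rule 2 (intervocalic spirantization): /t/ is a stop between vowels /i/ and /i/, so it spirantizes to the fricative [s]. /t/ is a stop between vowels /o/ and /e/, so it spirantizes to the fricative [s]. /ziitixagentooter/ → ziisixagentooser.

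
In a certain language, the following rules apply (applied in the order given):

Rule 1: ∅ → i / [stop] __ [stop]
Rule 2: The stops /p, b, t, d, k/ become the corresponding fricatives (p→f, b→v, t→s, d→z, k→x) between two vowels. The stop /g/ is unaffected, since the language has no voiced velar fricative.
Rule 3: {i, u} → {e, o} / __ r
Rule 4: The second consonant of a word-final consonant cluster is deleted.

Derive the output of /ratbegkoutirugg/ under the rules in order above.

Rule 1 (stop-cluster i-epenthesis): /t/ and /b/ form a stop–stop cluster, so [i] is inserted between them. /g/ and /k/ form a stop–stop cluster, so [i] is inserted between them. /g/ and /g/ form a stop–stop cluster, so [i] is inserted between them. /ratbegkoutirugg/ → ratibegikoutirugig.
Rule 2 (intervocalic spirantization): /t/ is a stop between vowels /a/ and /i/, so it spirantizes to the fricative [s]. /b/ is a stop between vowels /i/ and /e/, so it spirantizes to the fricative [v]. /k/ is a stop between vowels /i/ and /o/, so it spirantizes to the fricative [x]. /t/ is a stop between vowels /u/ and /i/, so it spirantizes to the fricative [s]. /ratibegikoutirugig/ → rasivegixousirugig.
Rule 3 (pre-rhotic lowering): /i/ is a high vowel immediately before /r/, so it lowers to [e]. /rasivegixousirugig/ → rasivegixouserugig.
Rule 4 (final cluster simplification): no segment meets the environment; /rasivegixouserugig/ is unchanged.

rasivegixouserugig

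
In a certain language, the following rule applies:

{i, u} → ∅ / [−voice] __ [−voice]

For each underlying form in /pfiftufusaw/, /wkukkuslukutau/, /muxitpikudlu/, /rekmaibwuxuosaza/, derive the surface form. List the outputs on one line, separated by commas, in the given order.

/pfiftufusaw/: /i/ is a high vowel flanked by voiceless consonants /f/ and /f/, so it deletes. /u/ is a high vowel flanked by voiceless consonants /t/ and /f/, so it deletes. /u/ is a high vowel flanked by voiceless consonants /f/ and /s/, so it deletes. → [pfftfsaw].
/wkukkuslukutau/: /u/ is a high vowel flanked by voiceless consonants /k/ and /k/, so it deletes. /u/ is a high vowel flanked by voiceless consonants /k/ and /s/, so it deletes. /u/ is a high vowel flanked by voiceless consonants /k/ and /t/, so it deletes. → [wkkksluktau].
/muxitpikudlu/: /i/ is a high vowel flanked by voiceless consonants /x/ and /t/, so it deletes. /i/ is a high vowel flanked by voiceless consonants /p/ and /k/, so it deletes. → [muxtpkudlu].
/rekmaibwuxuosaza/: the rule's environment is not met; surfaces unchanged as [rekmaibwuxuosaza].

pfftfsaw, wkkksluktau, muxtpkudlu, rekmaibwuxuosaza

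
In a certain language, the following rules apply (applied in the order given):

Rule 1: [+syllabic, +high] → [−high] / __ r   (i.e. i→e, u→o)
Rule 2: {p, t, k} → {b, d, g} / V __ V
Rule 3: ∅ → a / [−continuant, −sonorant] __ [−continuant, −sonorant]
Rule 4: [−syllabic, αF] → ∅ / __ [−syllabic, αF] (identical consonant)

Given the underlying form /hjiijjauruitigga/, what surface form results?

hjiijaoruidigaga

Rule 1 (pre-rhotic lowering): /u/ is a high vowel immediately before /r/, so it lowers to [o]. /hjiijjauruitigga/ → hjiijjaoruitigga.
Rule 2 (intervocalic voicing): /t/ is a voiceless stop between vowels /i/ and /i/, so it voices to [d]. /hjiijjaoruitigga/ → hjiijjaoruidigga.
Rule 3 (stop-cluster a-epenthesis): /g/ and /g/ form a stop–stop cluster, so [a] is inserted between them. /hjiijjaoruidigga/ → hjiijjaoruidigaga.
Rule 4 (degemination): /jj/ is a geminate; the first /j/ deletes. /hjiijjaoruidigaga/ → hjiijaoruidigaga.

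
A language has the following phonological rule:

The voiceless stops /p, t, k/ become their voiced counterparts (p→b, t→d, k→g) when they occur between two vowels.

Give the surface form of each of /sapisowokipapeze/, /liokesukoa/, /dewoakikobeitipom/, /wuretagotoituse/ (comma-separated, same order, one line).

/sapisowokipapeze/: /p/ is a voiceless stop between vowels /a/ and /i/, so it voices to [b]. /k/ is a voiceless stop between vowels /o/ and /i/, so it voices to [g]. /p/ is a voiceless stop between vowels /i/ and /a/, so it voices to [b]. /p/ is a voiceless stop between vowels /a/ and /e/, so it voices to [b]. → [sabisowogibabeze].
/liokesukoa/: /k/ is a voiceless stop between vowels /o/ and /e/, so it voices to [g]. /k/ is a voiceless stop between vowels /u/ and /o/, so it voices to [g]. → [liogesugoa].
/dewoakikobeitipom/: /k/ is a voiceless stop between vowels /a/ and /i/, so it voices to [g]. /k/ is a voiceless stop between vowels /i/ and /o/, so it voices to [g]. /t/ is a voiceless stop between vowels /i/ and /i/, so it voices to [d]. /p/ is a voiceless stop between vowels /i/ and /o/, so it voices to [b]. → [dewoagigobeidibom].
/wuretagotoituse/: /t/ is a voiceless stop between vowels /e/ and /a/, so it voices to [d]. /t/ is a voiceless stop between vowels /o/ and /o/, so it voices to [d]. /t/ is a voiceless stop between vowels /i/ and /u/, so it voices to [d]. → [wuredagodoiduse].

sabisowogibabeze, liogesugoa, dewoagigobeidibom, wuredagodoiduse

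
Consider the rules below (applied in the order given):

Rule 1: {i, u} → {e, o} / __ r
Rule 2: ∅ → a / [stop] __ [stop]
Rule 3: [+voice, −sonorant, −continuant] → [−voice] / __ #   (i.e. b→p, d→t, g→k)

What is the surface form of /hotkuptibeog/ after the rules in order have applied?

hotakupatibeok

Rule 1 (pre-rhotic lowering): no segment meets the environment; /hotkuptibeog/ is unchanged.
Rule 2 (stop-cluster a-epenthesis): /t/ and /k/ form a stop–stop cluster, so [a] is inserted between them. /p/ and /t/ form a stop–stop cluster, so [a] is inserted between them. /hotkuptibeog/ → hotakupatibeog.
Rule 3 (final devoicing): /g/ is a voiced stop in word-final position, so it devoices to [k]. /hotakupatibeog/ → hotakupatibeok.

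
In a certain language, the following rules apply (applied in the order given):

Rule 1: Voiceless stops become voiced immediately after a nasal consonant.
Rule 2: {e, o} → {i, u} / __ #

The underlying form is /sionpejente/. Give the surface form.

sionbejendi

Rule 1 (post-nasal voicing): /p/ is a voiceless stop immediately after the nasal /n/, so it voices to [b]. /t/ is a voiceless stop immediately after the nasal /n/, so it voices to [d]. /sionpejente/ → sionbejende.
Rule 2 (final vowel raising): /e/ is a mid vowel in word-final position, so it raises to [i]. /sionbejende/ → sionbejendi.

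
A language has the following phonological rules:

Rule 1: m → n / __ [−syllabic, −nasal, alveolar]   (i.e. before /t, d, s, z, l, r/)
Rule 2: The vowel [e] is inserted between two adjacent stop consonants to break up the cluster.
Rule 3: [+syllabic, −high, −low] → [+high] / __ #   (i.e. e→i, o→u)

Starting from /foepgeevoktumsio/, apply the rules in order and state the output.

Rule 1 (nasal place assimilation): /m/ precedes the alveolar consonant /s/, so it assimilates in place to [n]. /foepgeevoktumsio/ → foepgeevoktunsio.
Rule 2 (stop-cluster e-epenthesis): /p/ and /g/ form a stop–stop cluster, so [e] is inserted between them. /k/ and /t/ form a stop–stop cluster, so [e] is inserted between them. /foepgeevoktunsio/ → foepegeevoketunsio.
Rule 3 (final vowel raising): /o/ is a mid vowel in word-final position, so it raises to [u]. /foepegeevoketunsio/ → foepegeevoketunsiu.

foepegeevoketunsiu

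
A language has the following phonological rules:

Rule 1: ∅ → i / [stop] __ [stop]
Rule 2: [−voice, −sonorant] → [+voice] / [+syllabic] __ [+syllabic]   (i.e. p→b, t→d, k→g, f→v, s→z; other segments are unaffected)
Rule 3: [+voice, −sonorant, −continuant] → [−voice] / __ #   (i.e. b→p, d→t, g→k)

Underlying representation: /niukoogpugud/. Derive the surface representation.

niugoogibugut

Rule 1 (stop-cluster i-epenthesis): /g/ and /p/ form a stop–stop cluster, so [i] is inserted between them. /niukoogpugud/ → niukoogipugud.
Rule 2 (intervocalic voicing): /k/ is a voiceless obstruent between vowels /u/ and /o/, so it voices to [g]. /p/ is a voiceless obstruent between vowels /i/ and /u/, so it voices to [b]. /niukoogipugud/ → niugoogibugud.
Rule 3 (final devoicing): /d/ is a voiced stop in word-final position, so it devoices to [t]. /niugoogibugud/ → niugoogibugut.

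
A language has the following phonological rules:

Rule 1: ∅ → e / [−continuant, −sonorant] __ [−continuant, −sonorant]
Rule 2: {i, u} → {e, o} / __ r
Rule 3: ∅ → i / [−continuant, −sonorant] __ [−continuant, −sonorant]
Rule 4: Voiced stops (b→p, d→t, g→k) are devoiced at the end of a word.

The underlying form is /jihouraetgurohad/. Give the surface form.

jihooraetegorohat

Rule 1 (stop-cluster e-epenthesis): /t/ and /g/ form a stop–stop cluster, so [e] is inserted between them. /jihouraetgurohad/ → jihouraetegurohad.
Rule 2 (pre-rhotic lowering): /u/ is a high vowel immediately before /r/, so it lowers to [o]. /u/ is a high vowel immediately before /r/, so it lowers to [o]. /jihouraetegurohad/ → jihooraetegorohad.
Rule 3 (stop-cluster i-epenthesis): no segment meets the environment; /jihooraetegorohad/ is unchanged.
Rule 4 (final devoicing): /d/ is a voiced stop in word-final position, so it devoices to [t]. /jihooraetegorohad/ → jihooraetegorohat.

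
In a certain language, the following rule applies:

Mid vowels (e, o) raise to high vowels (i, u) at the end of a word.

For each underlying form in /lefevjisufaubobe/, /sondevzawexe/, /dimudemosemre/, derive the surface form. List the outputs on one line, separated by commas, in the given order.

/lefevjisufaubobe/: /e/ is a mid vowel in word-final position, so it raises to [i]. → [lefevjisufaubobi].
/sondevzawexe/: /e/ is a mid vowel in word-final position, so it raises to [i]. → [sondevzawexi].
/dimudemosemre/: /e/ is a mid vowel in word-final position, so it raises to [i]. → [dimudemosemri].

lefevjisufaubobi, sondevzawexi, dimudemosemri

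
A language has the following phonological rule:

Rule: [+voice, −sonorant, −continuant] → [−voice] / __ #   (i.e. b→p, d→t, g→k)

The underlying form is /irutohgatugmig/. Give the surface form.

irutohgatugmik

Scanning /irutohgatugmig/: /g/ at position 7 is not in the conditioning environment; /g/ at position 11 is not in the conditioning environment; /g/ is a voiced stop in word-final position, so it devoices to [k].
Result: [irutohgatugmik].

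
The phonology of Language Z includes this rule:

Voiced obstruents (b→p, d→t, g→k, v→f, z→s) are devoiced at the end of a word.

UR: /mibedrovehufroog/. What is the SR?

/g/ is a voiced obstruent in word-final position, so it devoices to [k].
The other instances of /b/, /d/, /v/ do not occur in the required environment and remain unchanged.
Surface form: [mibedrovehufrook].

mibedrovehufrook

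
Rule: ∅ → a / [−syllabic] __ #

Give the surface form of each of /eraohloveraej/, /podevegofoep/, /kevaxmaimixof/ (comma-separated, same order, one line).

/eraohloveraej/: the form ends in the consonant /j/, so [a] is inserted word-finally. → [eraohloveraeja].
/podevegofoep/: the form ends in the consonant /p/, so [a] is inserted word-finally. → [podevegofoepa].
/kevaxmaimixof/: the form ends in the consonant /f/, so [a] is inserted word-finally. → [kevaxmaimixofa].

eraohloveraeja, podevegofoepa, kevaxmaimixofa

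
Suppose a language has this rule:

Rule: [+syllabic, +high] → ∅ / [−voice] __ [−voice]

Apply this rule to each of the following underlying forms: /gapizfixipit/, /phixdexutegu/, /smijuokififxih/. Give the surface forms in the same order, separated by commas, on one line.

gapizfxpt, phxdextegu, smijuokffxh

/gapizfixipit/: /i/ is a high vowel flanked by voiceless consonants /f/ and /x/, so it deletes. /i/ is a high vowel flanked by voiceless consonants /x/ and /p/, so it deletes. /i/ is a high vowel flanked by voiceless consonants /p/ and /t/, so it deletes. → [gapizfxpt].
/phixdexutegu/: /i/ is a high vowel flanked by voiceless consonants /h/ and /x/, so it deletes. /u/ is a high vowel flanked by voiceless consonants /x/ and /t/, so it deletes. → [phxdextegu].
/smijuokififxih/: /i/ is a high vowel flanked by voiceless consonants /k/ and /f/, so it deletes. /i/ is a high vowel flanked by voiceless consonants /f/ and /f/, so it deletes. /i/ is a high vowel flanked by voiceless consonants /x/ and /h/, so it deletes. → [smijuokffxh].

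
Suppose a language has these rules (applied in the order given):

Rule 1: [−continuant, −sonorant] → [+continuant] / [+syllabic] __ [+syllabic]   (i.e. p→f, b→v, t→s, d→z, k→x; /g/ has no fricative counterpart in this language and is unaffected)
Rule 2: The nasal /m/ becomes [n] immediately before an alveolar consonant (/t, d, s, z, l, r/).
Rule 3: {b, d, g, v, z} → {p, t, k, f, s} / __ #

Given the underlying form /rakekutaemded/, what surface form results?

raxexusaendet

Rule 1 (intervocalic spirantization): /k/ is a stop between vowels /a/ and /e/, so it spirantizes to the fricative [x]. /k/ is a stop between vowels /e/ and /u/, so it spirantizes to the fricative [x]. /t/ is a stop between vowels /u/ and /a/, so it spirantizes to the fricative [s]. /rakekutaemded/ → raxexusaemded.
Rule 2 (nasal place assimilation): /m/ precedes the alveolar consonant /d/, so it assimilates in place to [n]. /raxexusaemded/ → raxexusaended.
Rule 3 (final devoicing): /d/ is a voiced obstruent in word-final position, so it devoices to [t]. /raxexusaended/ → raxexusaendet.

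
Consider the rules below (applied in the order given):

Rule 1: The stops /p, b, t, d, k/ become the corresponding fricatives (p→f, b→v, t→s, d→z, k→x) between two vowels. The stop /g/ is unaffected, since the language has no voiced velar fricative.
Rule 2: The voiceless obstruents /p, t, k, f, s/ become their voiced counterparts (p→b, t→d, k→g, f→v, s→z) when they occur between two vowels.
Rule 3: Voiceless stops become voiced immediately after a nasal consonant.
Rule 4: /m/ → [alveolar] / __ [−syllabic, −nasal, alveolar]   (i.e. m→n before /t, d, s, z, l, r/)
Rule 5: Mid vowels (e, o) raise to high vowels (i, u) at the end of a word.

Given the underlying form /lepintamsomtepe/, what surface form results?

Rule 1 (intervocalic spirantization): /p/ is a stop between vowels /e/ and /i/, so it spirantizes to the fricative [f]. /p/ is a stop between vowels /e/ and /e/, so it spirantizes to the fricative [f]. /lepintamsomtepe/ → lefintamsomtefe.
Rule 2 (intervocalic voicing): /f/ is a voiceless obstruent between vowels /e/ and /i/, so it voices to [v]. /f/ is a voiceless obstruent between vowels /e/ and /e/, so it voices to [v]. /lefintamsomtefe/ → levintamsomteve.
Rule 3 (post-nasal voicing): /t/ is a voiceless stop immediately after the nasal /n/, so it voices to [d]. /t/ is a voiceless stop immediately after the nasal /m/, so it voices to [d]. /levintamsomteve/ → levindamsomdeve.
Rule 4 (nasal place assimilation): /m/ precedes the alveolar consonant /s/, so it assimilates in place to [n]. /m/ precedes the alveolar consonant /d/, so it assimilates in place to [n]. /levindamsomdeve/ → levindansondeve.
Rule 5 (final vowel raising): /e/ is a mid vowel in word-final position, so it raises to [i]. /levindansondeve/ → levindansondevi.

levindansondevi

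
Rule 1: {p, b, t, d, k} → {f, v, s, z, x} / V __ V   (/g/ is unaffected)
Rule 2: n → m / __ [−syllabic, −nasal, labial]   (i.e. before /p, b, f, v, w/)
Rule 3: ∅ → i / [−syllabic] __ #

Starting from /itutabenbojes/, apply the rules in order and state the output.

Rule 1 (intervocalic spirantization): /t/ is a stop between vowels /i/ and /u/, so it spirantizes to the fricative [s]. /t/ is a stop between vowels /u/ and /a/, so it spirantizes to the fricative [s]. /b/ is a stop between vowels /a/ and /e/, so it spirantizes to the fricative [v]. /itutabenbojes/ → isusavenbojes.
Rule 2 (nasal place assimilation): /n/ precedes the labial consonant /b/, so it assimilates in place to [m]. /isusavenbojes/ → isusavembojes.
Rule 3 (final i-epenthesis): the form ends in the consonant /s/, so [i] is inserted word-finally. /isusavembojes/ → isusavembojesi.

isusavembojesi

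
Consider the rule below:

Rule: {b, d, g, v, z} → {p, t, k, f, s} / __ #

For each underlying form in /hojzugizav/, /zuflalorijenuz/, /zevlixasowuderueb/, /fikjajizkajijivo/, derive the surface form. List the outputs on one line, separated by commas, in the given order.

/hojzugizav/: /v/ is a voiced obstruent in word-final position, so it devoices to [f]. → [hojzugizaf].
/zuflalorijenuz/: /z/ is a voiced obstruent in word-final position, so it devoices to [s]. → [zuflalorijenus].
/zevlixasowuderueb/: /b/ is a voiced obstruent in word-final position, so it devoices to [p]. → [zevlixasowuderuep].
/fikjajizkajijivo/: the rule's environment is not met; surfaces unchanged as [fikjajizkajijivo].

hojzugizaf, zuflalorijenus, zevlixasowuderuep, fikjajizkajijivo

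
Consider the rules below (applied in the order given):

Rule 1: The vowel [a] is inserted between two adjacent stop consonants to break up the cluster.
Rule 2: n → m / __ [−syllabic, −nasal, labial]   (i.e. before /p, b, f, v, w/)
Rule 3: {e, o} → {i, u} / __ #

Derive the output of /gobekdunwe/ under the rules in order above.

gobekadumwi

Rule 1 (stop-cluster a-epenthesis): /k/ and /d/ form a stop–stop cluster, so [a] is inserted between them. /gobekdunwe/ → gobekadunwe.
Rule 2 (nasal place assimilation): /n/ precedes the labial consonant /w/, so it assimilates in place to [m]. /gobekadunwe/ → gobekadumwe.
Rule 3 (final vowel raising): /e/ is a mid vowel in word-final position, so it raises to [i]. /gobekadumwe/ → gobekadumwi.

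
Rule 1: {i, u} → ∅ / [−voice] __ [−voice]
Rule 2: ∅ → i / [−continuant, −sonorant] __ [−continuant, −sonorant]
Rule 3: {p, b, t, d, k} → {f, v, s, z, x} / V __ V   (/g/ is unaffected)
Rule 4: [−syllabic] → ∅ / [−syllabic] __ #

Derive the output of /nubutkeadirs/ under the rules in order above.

nuvusixeazir

Rule 1 (high vowel syncope): no segment meets the environment; /nubutkeadirs/ is unchanged.
Rule 2 (stop-cluster i-epenthesis): /t/ and /k/ form a stop–stop cluster, so [i] is inserted between them. /nubutkeadirs/ → nubutikeadirs.
Rule 3 (intervocalic spirantization): /b/ is a stop between vowels /u/ and /u/, so it spirantizes to the fricative [v]. /t/ is a stop between vowels /u/ and /i/, so it spirantizes to the fricative [s]. /k/ is a stop between vowels /i/ and /e/, so it spirantizes to the fricative [x]. /d/ is a stop between vowels /a/ and /i/, so it spirantizes to the fricative [z]. /nubutikeadirs/ → nuvusixeazirs.
Rule 4 (final cluster simplification): /s/ is the second consonant of a word-final cluster /rs/, so it deletes. /nuvusixeazirs/ → nuvusixeazir.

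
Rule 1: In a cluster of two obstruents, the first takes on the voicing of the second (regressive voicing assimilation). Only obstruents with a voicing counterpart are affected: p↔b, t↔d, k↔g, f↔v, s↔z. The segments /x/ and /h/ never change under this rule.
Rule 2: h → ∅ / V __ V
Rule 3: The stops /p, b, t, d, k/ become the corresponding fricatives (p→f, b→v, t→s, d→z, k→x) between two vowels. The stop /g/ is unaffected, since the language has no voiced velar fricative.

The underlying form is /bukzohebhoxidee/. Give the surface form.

bugzoephoxizee

Rule 1 (regressive voicing assimilation): /k/ precedes the voiced obstruent /z/, so it voices to [g] by assimilation. /b/ precedes the voiceless obstruent /h/, so it devoices to [p] by assimilation. /bukzohebhoxidee/ → bugzohephoxidee.
Rule 2 (intervocalic h-deletion): /h/ occurs between vowels /o/ and /e/, so it deletes. /bugzohephoxidee/ → bugzoephoxidee.
Rule 3 (intervocalic spirantization): /d/ is a stop between vowels /i/ and /e/, so it spirantizes to the fricative [z]. /bugzoephoxidee/ → bugzoephoxizee.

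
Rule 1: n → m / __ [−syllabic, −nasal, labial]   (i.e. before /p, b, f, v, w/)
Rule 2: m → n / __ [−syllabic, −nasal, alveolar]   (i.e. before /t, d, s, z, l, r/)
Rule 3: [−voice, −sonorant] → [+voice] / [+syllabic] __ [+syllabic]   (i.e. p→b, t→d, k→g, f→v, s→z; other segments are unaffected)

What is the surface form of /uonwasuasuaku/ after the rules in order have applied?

uomwazuazuagu

Rule 1 (nasal place assimilation): /n/ precedes the labial consonant /w/, so it assimilates in place to [m]. /uonwasuasuaku/ → uomwasuasuaku.
Rule 2 (nasal place assimilation): no segment meets the environment; /uomwasuasuaku/ is unchanged.
Rule 3 (intervocalic voicing): /s/ is a voiceless obstruent between vowels /a/ and /u/, so it voices to [z]. /s/ is a voiceless obstruent between vowels /a/ and /u/, so it voices to [z]. /k/ is a voiceless obstruent between vowels /a/ and /u/, so it voices to [g]. /uomwasuasuaku/ → uomwazuazuagu.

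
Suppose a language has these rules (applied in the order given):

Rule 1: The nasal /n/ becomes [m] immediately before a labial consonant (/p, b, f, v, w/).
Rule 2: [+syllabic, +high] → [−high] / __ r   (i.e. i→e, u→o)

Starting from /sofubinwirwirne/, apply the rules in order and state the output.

Rule 1 (nasal place assimilation): /n/ precedes the labial consonant /w/, so it assimilates in place to [m]. /sofubinwirwirne/ → sofubimwirwirne.
Rule 2 (pre-rhotic lowering): /i/ is a high vowel immediately before /r/, so it lowers to [e]. /i/ is a high vowel immediately before /r/, so it lowers to [e]. /sofubimwirwirne/ → sofubimwerwerne.

sofubimwerwerne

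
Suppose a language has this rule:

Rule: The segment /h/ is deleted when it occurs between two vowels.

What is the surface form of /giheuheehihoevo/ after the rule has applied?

/h/ occurs between vowels /i/ and /e/, so it deletes.
/h/ occurs between vowels /u/ and /e/, so it deletes.
/h/ occurs between vowels /e/ and /i/, so it deletes.
/h/ occurs between vowels /i/ and /o/, so it deletes.
Surface form: [gieueeioevo].

gieueeioevo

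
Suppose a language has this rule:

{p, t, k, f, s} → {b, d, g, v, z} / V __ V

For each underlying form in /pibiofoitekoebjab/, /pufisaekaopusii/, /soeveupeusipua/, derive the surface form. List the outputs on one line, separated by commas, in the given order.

/pibiofoitekoebjab/: /f/ is a voiceless obstruent between vowels /o/ and /o/, so it voices to [v]. /t/ is a voiceless obstruent between vowels /i/ and /e/, so it voices to [d]. /k/ is a voiceless obstruent between vowels /e/ and /o/, so it voices to [g]. → [pibiovoidegoebjab].
/pufisaekaopusii/: /f/ is a voiceless obstruent between vowels /u/ and /i/, so it voices to [v]. /s/ is a voiceless obstruent between vowels /i/ and /a/, so it voices to [z]. /k/ is a voiceless obstruent between vowels /e/ and /a/, so it voices to [g]. /p/ is a voiceless obstruent between vowels /o/ and /u/, so it voices to [b]. /s/ is a voiceless obstruent between vowels /u/ and /i/, so it voices to [z]. → [puvizaegaobuzii].
/soeveupeusipua/: /p/ is a voiceless obstruent between vowels /u/ and /e/, so it voices to [b]. /s/ is a voiceless obstruent between vowels /u/ and /i/, so it voices to [z]. /p/ is a voiceless obstruent between vowels /i/ and /u/, so it voices to [b]. → [soeveubeuzibua].

pibiovoidegoebjab, puvizaegaobuzii, soeveubeuzibua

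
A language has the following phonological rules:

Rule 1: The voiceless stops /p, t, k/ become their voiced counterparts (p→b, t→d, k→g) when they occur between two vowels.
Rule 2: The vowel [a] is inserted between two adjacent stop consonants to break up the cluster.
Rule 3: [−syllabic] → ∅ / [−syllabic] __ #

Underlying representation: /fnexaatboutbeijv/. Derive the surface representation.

Rule 1 (intervocalic voicing): no segment meets the environment; /fnexaatboutbeijv/ is unchanged.
Rule 2 (stop-cluster a-epenthesis): /t/ and /b/ form a stop–stop cluster, so [a] is inserted between them. /t/ and /b/ form a stop–stop cluster, so [a] is inserted between them. /fnexaatboutbeijv/ → fnexaataboutabeijv.
Rule 3 (final cluster simplification): /v/ is the second consonant of a word-final cluster /jv/, so it deletes. /fnexaataboutabeijv/ → fnexaataboutabeij.

fnexaataboutabeij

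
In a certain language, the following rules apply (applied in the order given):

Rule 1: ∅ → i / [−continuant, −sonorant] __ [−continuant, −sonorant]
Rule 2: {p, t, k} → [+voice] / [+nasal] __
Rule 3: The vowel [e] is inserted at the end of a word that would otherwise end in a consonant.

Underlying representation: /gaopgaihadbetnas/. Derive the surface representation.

gaopigaihadibetnase

Rule 1 (stop-cluster i-epenthesis): /p/ and /g/ form a stop–stop cluster, so [i] is inserted between them. /d/ and /b/ form a stop–stop cluster, so [i] is inserted between them. /gaopgaihadbetnas/ → gaopigaihadibetnas.
Rule 2 (post-nasal voicing): no segment meets the environment; /gaopigaihadibetnas/ is unchanged.
Rule 3 (final e-epenthesis): the form ends in the consonant /s/, so [e] is inserted word-finally. /gaopigaihadibetnas/ → gaopigaihadibetnase.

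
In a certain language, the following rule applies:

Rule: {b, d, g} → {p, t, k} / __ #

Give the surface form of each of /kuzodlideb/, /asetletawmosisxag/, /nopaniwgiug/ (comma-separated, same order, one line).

kuzodlidep, asetletawmosisxak, nopaniwgiuk

/kuzodlideb/: /b/ is a voiced stop in word-final position, so it devoices to [p]. → [kuzodlidep].
/asetletawmosisxag/: /g/ is a voiced stop in word-final position, so it devoices to [k]. → [asetletawmosisxak].
/nopaniwgiug/: /g/ is a voiced stop in word-final position, so it devoices to [k]. → [nopaniwgiuk].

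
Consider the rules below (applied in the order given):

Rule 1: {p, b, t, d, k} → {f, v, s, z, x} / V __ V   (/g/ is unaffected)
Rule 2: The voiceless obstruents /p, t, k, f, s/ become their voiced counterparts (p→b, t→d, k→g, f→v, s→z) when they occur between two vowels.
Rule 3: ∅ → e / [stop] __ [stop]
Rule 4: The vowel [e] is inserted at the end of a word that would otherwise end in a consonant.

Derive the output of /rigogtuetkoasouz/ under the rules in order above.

rigogetuetekoazouze

Rule 1 (intervocalic spirantization): no segment meets the environment; /rigogtuetkoasouz/ is unchanged.
Rule 2 (intervocalic voicing): /s/ is a voiceless obstruent between vowels /a/ and /o/, so it voices to [z]. /rigogtuetkoasouz/ → rigogtuetkoazouz.
Rule 3 (stop-cluster e-epenthesis): /g/ and /t/ form a stop–stop cluster, so [e] is inserted between them. /t/ and /k/ form a stop–stop cluster, so [e] is inserted between them. /rigogtuetkoazouz/ → rigogetuetekoazouz.
Rule 4 (final e-epenthesis): the form ends in the consonant /z/, so [e] is inserted word-finally. /rigogetuetekoazouz/ → rigogetuetekoazouze.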